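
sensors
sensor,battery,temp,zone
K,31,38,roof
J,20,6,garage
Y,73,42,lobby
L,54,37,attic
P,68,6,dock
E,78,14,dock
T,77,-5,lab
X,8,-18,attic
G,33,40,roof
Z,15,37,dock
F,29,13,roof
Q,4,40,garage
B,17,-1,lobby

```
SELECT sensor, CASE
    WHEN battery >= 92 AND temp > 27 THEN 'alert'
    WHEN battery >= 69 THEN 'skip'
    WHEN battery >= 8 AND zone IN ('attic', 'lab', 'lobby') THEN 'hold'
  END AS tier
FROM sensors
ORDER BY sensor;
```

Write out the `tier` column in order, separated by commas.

sensor=B: battery >= 8 AND zone IN ('attic', 'lab', 'lobby') → hold
sensor=E: battery >= 69 → skip
sensor=F: (no match → NULL) → NULL
sensor=G: (no match → NULL) → NULL
sensor=J: (no match → NULL) → NULL
sensor=K: (no match → NULL) → NULL
sensor=L: battery >= 8 AND zone IN ('attic', 'lab', 'lobby') → hold
sensor=P: (no match → NULL) → NULL
sensor=Q: (no match → NULL) → NULL
sensor=T: battery >= 69 → skip
sensor=X: battery >= 8 AND zone IN ('attic', 'lab', 'lobby') → hold
sensor=Y: battery >= 69 → skip
sensor=Z: (no match → NULL) → NULL

hold, skip, NULL, NULL, NULL, NULL, hold, NULL, NULL, skip, hold, skip, NULL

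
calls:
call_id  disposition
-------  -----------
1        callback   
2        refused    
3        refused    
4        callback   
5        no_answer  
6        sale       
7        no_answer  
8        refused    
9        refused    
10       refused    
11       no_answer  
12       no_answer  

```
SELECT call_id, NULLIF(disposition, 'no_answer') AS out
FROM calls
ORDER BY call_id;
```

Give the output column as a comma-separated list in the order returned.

call_id=1: disposition=callback vs no_answer: differ → callback
call_id=2: disposition=refused vs no_answer: differ → refused
call_id=3: disposition=refused vs no_answer: differ → refused
call_id=4: disposition=callback vs no_answer: differ → callback
call_id=5: disposition=no_answer vs no_answer: equal → NULL
call_id=6: disposition=sale vs no_answer: differ → sale
call_id=7: disposition=no_answer vs no_answer: equal → NULL
call_id=8: disposition=refused vs no_answer: differ → refused
call_id=9: disposition=refused vs no_answer: differ → refused
call_id=10: disposition=refused vs no_answer: differ → refused
call_id=11: disposition=no_answer vs no_answer: equal → NULL
call_id=12: disposition=no_answer vs no_answer: equal → NULL

callback, refused, refused, callback, NULL, sale, NULL, refused, refused, refused, NULL, NULL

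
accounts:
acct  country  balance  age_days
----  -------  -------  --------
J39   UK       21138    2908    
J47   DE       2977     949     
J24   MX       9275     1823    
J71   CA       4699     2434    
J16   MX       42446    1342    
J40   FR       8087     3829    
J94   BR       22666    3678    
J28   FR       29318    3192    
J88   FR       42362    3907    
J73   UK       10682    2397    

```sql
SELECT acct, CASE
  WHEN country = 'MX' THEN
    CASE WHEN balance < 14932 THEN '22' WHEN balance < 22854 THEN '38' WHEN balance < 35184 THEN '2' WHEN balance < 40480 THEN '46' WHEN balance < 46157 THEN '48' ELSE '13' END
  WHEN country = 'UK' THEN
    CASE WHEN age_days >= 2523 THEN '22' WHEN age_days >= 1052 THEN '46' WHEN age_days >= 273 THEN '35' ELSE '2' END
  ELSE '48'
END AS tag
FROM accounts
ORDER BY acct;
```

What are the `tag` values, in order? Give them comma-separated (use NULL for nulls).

48, 22, 48, 22, 48, 48, 48, 46, 48, 48

acct=J16: country='MX' → inner[balance < 46157] → 48
acct=J24: country='MX' → inner[balance < 14932] → 22
acct=J28: country='FR' → outer ELSE → 48
acct=J39: country='UK' → inner[age_days >= 2523] → 22
acct=J40: country='FR' → outer ELSE → 48
acct=J47: country='DE' → outer ELSE → 48
acct=J71: country='CA' → outer ELSE → 48
acct=J73: country='UK' → inner[age_days >= 1052] → 46
acct=J88: country='FR' → outer ELSE → 48
acct=J94: country='BR' → outer ELSE → 48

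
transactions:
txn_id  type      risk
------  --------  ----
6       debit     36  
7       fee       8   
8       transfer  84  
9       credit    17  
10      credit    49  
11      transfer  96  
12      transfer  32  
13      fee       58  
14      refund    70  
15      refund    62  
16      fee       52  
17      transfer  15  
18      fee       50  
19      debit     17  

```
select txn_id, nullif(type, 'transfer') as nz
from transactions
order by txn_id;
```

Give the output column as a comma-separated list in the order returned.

debit, fee, NULL, credit, credit, NULL, NULL, fee, refund, refund, fee, NULL, fee, debit

txn_id=6: type=debit vs transfer: differ → debit
txn_id=7: type=fee vs transfer: differ → fee
txn_id=8: type=transfer vs transfer: equal → NULL
txn_id=9: type=credit vs transfer: differ → credit
txn_id=10: type=credit vs transfer: differ → credit
txn_id=11: type=transfer vs transfer: equal → NULL
txn_id=12: type=transfer vs transfer: equal → NULL
txn_id=13: type=fee vs transfer: differ → fee
txn_id=14: type=refund vs transfer: differ → refund
txn_id=15: type=refund vs transfer: differ → refund
txn_id=16: type=fee vs transfer: differ → fee
txn_id=17: type=transfer vs transfer: equal → NULL
txn_id=18: type=fee vs transfer: differ → fee
txn_id=19: type=debit vs transfer: differ → debit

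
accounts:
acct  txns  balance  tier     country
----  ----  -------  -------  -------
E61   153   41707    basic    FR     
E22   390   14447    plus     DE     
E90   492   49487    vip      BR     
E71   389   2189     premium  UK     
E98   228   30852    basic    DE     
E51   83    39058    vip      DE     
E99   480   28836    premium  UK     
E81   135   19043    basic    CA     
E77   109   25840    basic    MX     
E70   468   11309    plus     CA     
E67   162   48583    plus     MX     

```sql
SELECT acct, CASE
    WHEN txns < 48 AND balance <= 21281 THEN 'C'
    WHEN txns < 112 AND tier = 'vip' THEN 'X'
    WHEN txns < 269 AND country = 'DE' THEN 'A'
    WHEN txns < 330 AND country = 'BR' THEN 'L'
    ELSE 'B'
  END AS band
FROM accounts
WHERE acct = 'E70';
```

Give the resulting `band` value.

acct = E70: txns=468, balance=11309, tier=plus, country=CA.
txns < 48 AND balance <= 21281 → false
txns < 112 AND tier = 'vip' → false
txns < 269 AND country = 'DE' → false
txns < 330 AND country = 'BR' → false
No prior WHEN matched → ELSE → B

B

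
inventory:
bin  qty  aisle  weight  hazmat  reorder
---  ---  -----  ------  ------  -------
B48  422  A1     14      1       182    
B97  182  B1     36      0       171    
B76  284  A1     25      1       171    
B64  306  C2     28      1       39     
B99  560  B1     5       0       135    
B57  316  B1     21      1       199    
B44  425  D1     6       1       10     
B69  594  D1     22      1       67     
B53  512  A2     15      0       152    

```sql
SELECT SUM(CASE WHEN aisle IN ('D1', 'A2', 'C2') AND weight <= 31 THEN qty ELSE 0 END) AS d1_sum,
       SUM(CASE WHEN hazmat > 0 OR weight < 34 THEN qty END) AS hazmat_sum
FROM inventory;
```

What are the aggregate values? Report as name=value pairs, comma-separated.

d1_sum=1837, hazmat_sum=3419

[d1_sum: aisle IN ('D1', 'A2', 'C2') AND weight <= 31]
bin=B48: ✗
bin=B97: ✗
bin=B76: ✗
bin=B64: ✓ → 306
bin=B99: ✗
bin=B57: ✗
bin=B44: ✓ → 425
bin=B69: ✓ → 594
bin=B53: ✓ → 512
d1_sum = 306 + 425 + 594 + 512 = 1837
—
[hazmat_sum: hazmat > 0 OR weight < 34]
bin=B48: ✓ → 422
bin=B97: ✗
bin=B76: ✓ → 284
bin=B64: ✓ → 306
bin=B99: ✓ → 560
bin=B57: ✓ → 316
bin=B44: ✓ → 425
bin=B69: ✓ → 594
bin=B53: ✓ → 512
hazmat_sum = 422 + 284 + 306 + 560 + 316 + 425 + 594 + 512 = 3419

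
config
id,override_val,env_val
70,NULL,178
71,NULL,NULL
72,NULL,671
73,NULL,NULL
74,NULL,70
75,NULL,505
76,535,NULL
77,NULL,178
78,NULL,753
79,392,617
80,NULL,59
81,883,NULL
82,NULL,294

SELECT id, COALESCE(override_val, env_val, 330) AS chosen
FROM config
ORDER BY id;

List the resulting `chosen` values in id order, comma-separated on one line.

id=70: override_val=NULL, env_val=178 → 178
id=71: override_val=NULL, env_val=NULL, → literal 330 → 330
id=72: override_val=NULL, env_val=671 → 671
id=73: override_val=NULL, env_val=NULL, → literal 330 → 330
id=74: override_val=NULL, env_val=70 → 70
id=75: override_val=NULL, env_val=505 → 505
id=76: override_val=535 → 535
id=77: override_val=NULL, env_val=178 → 178
id=78: override_val=NULL, env_val=753 → 753
id=79: override_val=392 → 392
id=80: override_val=NULL, env_val=59 → 59
id=81: override_val=883 → 883
id=82: override_val=NULL, env_val=294 → 294

178, 330, 671, 330, 70, 505, 535, 178, 753, 392, 59, 883, 294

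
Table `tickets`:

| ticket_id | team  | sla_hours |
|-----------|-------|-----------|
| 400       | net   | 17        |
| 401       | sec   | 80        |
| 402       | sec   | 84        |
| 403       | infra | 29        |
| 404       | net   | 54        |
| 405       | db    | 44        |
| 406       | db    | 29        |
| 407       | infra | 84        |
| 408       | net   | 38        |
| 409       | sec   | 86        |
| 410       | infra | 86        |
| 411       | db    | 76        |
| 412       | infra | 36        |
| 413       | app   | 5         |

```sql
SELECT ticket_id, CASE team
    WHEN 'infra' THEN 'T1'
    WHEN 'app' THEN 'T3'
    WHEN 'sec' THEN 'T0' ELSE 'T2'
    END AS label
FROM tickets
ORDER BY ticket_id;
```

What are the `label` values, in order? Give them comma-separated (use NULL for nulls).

T2, T0, T0, T1, T2, T2, T2, T1, T2, T0, T1, T2, T1, T3

ticket_id=400: ELSE → T2
ticket_id=401: team='sec' → T0
ticket_id=402: team='sec' → T0
ticket_id=403: team='infra' → T1
ticket_id=404: ELSE → T2
ticket_id=405: ELSE → T2
ticket_id=406: ELSE → T2
ticket_id=407: team='infra' → T1
ticket_id=408: ELSE → T2
ticket_id=409: team='sec' → T0
ticket_id=410: team='infra' → T1
ticket_id=411: ELSE → T2
ticket_id=412: team='infra' → T1
ticket_id=413: team='app' → T3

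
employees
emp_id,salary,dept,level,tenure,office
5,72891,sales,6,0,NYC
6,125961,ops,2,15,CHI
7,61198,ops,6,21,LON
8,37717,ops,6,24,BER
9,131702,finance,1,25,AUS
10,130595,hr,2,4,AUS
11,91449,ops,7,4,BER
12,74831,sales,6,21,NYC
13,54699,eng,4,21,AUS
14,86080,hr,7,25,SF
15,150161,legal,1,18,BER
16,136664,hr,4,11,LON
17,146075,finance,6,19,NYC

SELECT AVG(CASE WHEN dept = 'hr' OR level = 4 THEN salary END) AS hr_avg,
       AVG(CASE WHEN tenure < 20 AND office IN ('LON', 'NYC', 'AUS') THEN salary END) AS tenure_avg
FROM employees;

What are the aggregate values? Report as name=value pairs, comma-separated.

[hr_avg: dept = 'hr' OR level = 4]
emp_id=5: ✗
emp_id=6: ✗
emp_id=7: ✗
emp_id=8: ✗
emp_id=9: ✗
emp_id=10: ✓ → 130595
emp_id=11: ✗
emp_id=12: ✗
emp_id=13: ✓ → 54699
emp_id=14: ✓ → 86080
emp_id=15: ✗
emp_id=16: ✓ → 136664
emp_id=17: ✗
hr_avg = (130595 + 54699 + 86080 + 136664) / 4 = 102009.5
—
[tenure_avg: tenure < 20 AND office IN ('LON', 'NYC', 'AUS')]
emp_id=5: ✓ → 72891
emp_id=6: ✗
emp_id=7: ✗
emp_id=8: ✗
emp_id=9: ✗
emp_id=10: ✓ → 130595
emp_id=11: ✗
emp_id=12: ✗
emp_id=13: ✗
emp_id=14: ✗
emp_id=15: ✗
emp_id=16: ✓ → 136664
emp_id=17: ✓ → 146075
tenure_avg = (72891 + 130595 + 136664 + 146075) / 4 = 121556.25

hr_avg=102009.5, tenure_avg=121556.25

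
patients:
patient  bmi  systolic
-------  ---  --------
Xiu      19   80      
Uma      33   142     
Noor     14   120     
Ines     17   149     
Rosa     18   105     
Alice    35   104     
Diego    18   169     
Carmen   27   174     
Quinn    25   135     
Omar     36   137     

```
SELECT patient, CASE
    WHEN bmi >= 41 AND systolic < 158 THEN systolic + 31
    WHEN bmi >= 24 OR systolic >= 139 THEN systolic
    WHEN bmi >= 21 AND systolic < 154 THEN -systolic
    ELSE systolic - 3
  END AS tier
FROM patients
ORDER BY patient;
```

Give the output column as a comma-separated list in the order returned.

104, 174, 169, 149, 117, 137, 135, 102, 142, 77

patient=Alice: bmi >= 24 OR systolic >= 139 → 104
patient=Carmen: bmi >= 24 OR systolic >= 139 → 174
patient=Diego: bmi >= 24 OR systolic >= 139 → 169
patient=Ines: bmi >= 24 OR systolic >= 139 → 149
patient=Noor: ELSE → 117
patient=Omar: bmi >= 24 OR systolic >= 139 → 137
patient=Quinn: bmi >= 24 OR systolic >= 139 → 135
patient=Rosa: ELSE → 102
patient=Uma: bmi >= 24 OR systolic >= 139 → 142
patient=Xiu: ELSE → 77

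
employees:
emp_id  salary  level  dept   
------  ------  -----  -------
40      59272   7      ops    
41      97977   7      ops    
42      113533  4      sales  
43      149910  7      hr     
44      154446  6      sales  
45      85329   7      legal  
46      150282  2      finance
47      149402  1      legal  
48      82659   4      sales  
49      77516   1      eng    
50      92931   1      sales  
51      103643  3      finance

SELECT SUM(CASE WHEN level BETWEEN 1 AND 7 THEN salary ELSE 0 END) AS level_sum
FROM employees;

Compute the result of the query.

emp_id=40: ✓ → 59272
emp_id=41: ✓ → 97977
emp_id=42: ✓ → 113533
emp_id=43: ✓ → 149910
emp_id=44: ✓ → 154446
emp_id=45: ✓ → 85329
emp_id=46: ✓ → 150282
emp_id=47: ✓ → 149402
emp_id=48: ✓ → 82659
emp_id=49: ✓ → 77516
emp_id=50: ✓ → 92931
emp_id=51: ✓ → 103643
level_sum = 59272 + 97977 + 113533 + 149910 + 154446 + 85329 + 150282 + 149402 + 82659 + 77516 + 92931 + 103643 = 1316900

1316900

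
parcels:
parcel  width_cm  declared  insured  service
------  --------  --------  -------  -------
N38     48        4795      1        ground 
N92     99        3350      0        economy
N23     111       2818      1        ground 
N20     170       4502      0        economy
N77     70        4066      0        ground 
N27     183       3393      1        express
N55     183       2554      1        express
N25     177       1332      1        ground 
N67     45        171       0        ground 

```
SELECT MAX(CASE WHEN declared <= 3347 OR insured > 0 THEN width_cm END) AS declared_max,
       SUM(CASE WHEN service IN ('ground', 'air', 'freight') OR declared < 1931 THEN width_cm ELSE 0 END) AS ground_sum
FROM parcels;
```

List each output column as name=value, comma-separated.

declared_max=183, ground_sum=451

[declared_max: declared <= 3347 OR insured > 0]
parcel=N38: ✓ → 48
parcel=N92: ✗
parcel=N23: ✓ → 111
parcel=N20: ✗
parcel=N77: ✗
parcel=N27: ✓ → 183
parcel=N55: ✓ → 183
parcel=N25: ✓ → 177
parcel=N67: ✓ → 45
declared_max = MAX(48, 111, 183, 183, 177, 45) = 183
—
[ground_sum: service IN ('ground', 'air', 'freight') OR declared < 1931]
parcel=N38: ✓ → 48
parcel=N92: ✗
parcel=N23: ✓ → 111
parcel=N20: ✗
parcel=N77: ✓ → 70
parcel=N27: ✗
parcel=N55: ✗
parcel=N25: ✓ → 177
parcel=N67: ✓ → 45
ground_sum = 48 + 111 + 70 + 177 + 45 = 451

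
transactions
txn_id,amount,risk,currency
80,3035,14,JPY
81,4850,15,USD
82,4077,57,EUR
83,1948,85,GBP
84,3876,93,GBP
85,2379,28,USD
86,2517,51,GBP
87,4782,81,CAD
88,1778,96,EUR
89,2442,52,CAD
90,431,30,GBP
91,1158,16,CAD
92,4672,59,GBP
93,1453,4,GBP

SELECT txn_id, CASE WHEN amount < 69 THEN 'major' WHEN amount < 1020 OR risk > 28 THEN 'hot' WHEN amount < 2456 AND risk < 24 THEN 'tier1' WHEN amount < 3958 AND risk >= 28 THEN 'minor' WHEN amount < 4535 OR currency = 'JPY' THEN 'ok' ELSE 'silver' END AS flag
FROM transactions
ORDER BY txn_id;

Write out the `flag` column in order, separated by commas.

ok, silver, hot, hot, hot, minor, hot, hot, hot, hot, hot, tier1, hot, tier1

txn_id=80: amount < 4535 OR currency = 'JPY' → ok
txn_id=81: ELSE → silver
txn_id=82: amount < 1020 OR risk > 28 → hot
txn_id=83: amount < 1020 OR risk > 28 → hot
txn_id=84: amount < 1020 OR risk > 28 → hot
txn_id=85: amount < 3958 AND risk >= 28 → minor
txn_id=86: amount < 1020 OR risk > 28 → hot
txn_id=87: amount < 1020 OR risk > 28 → hot
txn_id=88: amount < 1020 OR risk > 28 → hot
txn_id=89: amount < 1020 OR risk > 28 → hot
txn_id=90: amount < 1020 OR risk > 28 → hot
txn_id=91: amount < 2456 AND risk < 24 → tier1
txn_id=92: amount < 1020 OR risk > 28 → hot
txn_id=93: amount < 2456 AND risk < 24 → tier1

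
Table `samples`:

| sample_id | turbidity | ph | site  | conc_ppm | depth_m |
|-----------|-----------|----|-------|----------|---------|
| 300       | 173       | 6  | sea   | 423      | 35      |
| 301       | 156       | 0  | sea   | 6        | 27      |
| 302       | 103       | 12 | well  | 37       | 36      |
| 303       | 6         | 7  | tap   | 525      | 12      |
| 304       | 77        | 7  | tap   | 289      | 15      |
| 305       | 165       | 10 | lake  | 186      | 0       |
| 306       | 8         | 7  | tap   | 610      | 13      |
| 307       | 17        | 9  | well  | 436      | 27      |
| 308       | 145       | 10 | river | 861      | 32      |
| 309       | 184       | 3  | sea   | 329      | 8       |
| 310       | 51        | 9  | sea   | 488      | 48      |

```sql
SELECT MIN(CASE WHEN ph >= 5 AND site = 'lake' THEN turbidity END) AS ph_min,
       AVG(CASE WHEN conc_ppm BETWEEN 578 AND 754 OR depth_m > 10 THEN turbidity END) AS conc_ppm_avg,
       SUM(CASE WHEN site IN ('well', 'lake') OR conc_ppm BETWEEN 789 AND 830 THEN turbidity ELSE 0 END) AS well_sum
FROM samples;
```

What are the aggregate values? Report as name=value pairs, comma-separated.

ph_min=165, conc_ppm_avg=81.7777777778, well_sum=285

[ph_min: ph >= 5 AND site = 'lake']
sample_id=300: ✗
sample_id=301: ✗
sample_id=302: ✗
sample_id=303: ✗
sample_id=304: ✗
sample_id=305: ✓ → 165
sample_id=306: ✗
sample_id=307: ✗
sample_id=308: ✗
sample_id=309: ✗
sample_id=310: ✗
ph_min = MIN(165) = 165
—
[conc_ppm_avg: conc_ppm BETWEEN 578 AND 754 OR depth_m > 10]
sample_id=300: ✓ → 173
sample_id=301: ✓ → 156
sample_id=302: ✓ → 103
sample_id=303: ✓ → 6
sample_id=304: ✓ → 77
sample_id=305: ✗
sample_id=306: ✓ → 8
sample_id=307: ✓ → 17
sample_id=308: ✓ → 145
sample_id=309: ✗
sample_id=310: ✓ → 51
conc_ppm_avg = (173 + 156 + 103 + 6 + 77 + 8 + 17 + 145 + 51) / 9 = 81.7777777778
—
[well_sum: site IN ('well', 'lake') OR conc_ppm BETWEEN 789 AND 830]
sample_id=300: ✗
sample_id=301: ✗
sample_id=302: ✓ → 103
sample_id=303: ✗
sample_id=304: ✗
sample_id=305: ✓ → 165
sample_id=306: ✗
sample_id=307: ✓ → 17
sample_id=308: ✗
sample_id=309: ✗
sample_id=310: ✗
well_sum = 103 + 165 + 17 = 285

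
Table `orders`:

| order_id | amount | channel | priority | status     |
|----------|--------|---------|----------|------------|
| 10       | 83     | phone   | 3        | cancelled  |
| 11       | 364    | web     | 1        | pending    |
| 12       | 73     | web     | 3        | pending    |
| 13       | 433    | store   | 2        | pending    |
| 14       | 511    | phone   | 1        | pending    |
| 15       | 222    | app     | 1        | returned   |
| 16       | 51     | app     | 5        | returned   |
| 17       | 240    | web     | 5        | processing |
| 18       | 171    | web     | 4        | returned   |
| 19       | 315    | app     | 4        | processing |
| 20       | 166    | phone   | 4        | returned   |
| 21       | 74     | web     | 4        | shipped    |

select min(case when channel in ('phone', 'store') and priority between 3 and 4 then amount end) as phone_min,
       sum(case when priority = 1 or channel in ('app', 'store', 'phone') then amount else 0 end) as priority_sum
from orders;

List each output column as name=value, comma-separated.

[phone_min: channel in ('phone', 'store') and priority between 3 and 4]
order_id=10: ✓ → 83
order_id=11: ✗
order_id=12: ✗
order_id=13: ✗
order_id=14: ✗
order_id=15: ✗
order_id=16: ✗
order_id=17: ✗
order_id=18: ✗
order_id=19: ✗
order_id=20: ✓ → 166
order_id=21: ✗
phone_min = MIN(83, 166) = 83
—
[priority_sum: priority = 1 or channel in ('app', 'store', 'phone')]
order_id=10: ✓ → 83
order_id=11: ✓ → 364
order_id=12: ✗
order_id=13: ✓ → 433
order_id=14: ✓ → 511
order_id=15: ✓ → 222
order_id=16: ✓ → 51
order_id=17: ✗
order_id=18: ✗
order_id=19: ✓ → 315
order_id=20: ✓ → 166
order_id=21: ✗
priority_sum = 83 + 364 + 433 + 511 + 222 + 51 + 315 + 166 = 2145

phone_min=83, priority_sum=2145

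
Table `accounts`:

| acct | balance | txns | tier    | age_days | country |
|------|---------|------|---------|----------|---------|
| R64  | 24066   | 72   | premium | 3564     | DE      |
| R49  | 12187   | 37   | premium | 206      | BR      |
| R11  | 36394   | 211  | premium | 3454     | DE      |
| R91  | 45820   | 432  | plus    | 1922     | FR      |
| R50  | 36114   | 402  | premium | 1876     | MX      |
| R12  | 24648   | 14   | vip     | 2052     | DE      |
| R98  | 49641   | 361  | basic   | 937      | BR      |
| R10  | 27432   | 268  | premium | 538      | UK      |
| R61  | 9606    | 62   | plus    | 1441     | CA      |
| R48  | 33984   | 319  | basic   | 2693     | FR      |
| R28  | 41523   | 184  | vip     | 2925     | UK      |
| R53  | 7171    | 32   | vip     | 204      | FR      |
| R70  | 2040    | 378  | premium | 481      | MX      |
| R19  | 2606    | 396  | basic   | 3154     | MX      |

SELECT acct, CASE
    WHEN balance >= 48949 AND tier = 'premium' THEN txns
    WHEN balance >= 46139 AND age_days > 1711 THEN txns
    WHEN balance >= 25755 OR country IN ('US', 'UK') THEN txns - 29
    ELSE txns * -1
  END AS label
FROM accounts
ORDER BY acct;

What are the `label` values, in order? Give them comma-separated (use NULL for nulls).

239, 182, -14, -396, 155, 290, -37, 373, -32, -62, -72, -378, 403, 332

acct=R10: balance >= 25755 OR country IN ('US', 'UK') → 239
acct=R11: balance >= 25755 OR country IN ('US', 'UK') → 182
acct=R12: ELSE → -14
acct=R19: ELSE → -396
acct=R28: balance >= 25755 OR country IN ('US', 'UK') → 155
acct=R48: balance >= 25755 OR country IN ('US', 'UK') → 290
acct=R49: ELSE → -37
acct=R50: balance >= 25755 OR country IN ('US', 'UK') → 373
acct=R53: ELSE → -32
acct=R61: ELSE → -62
acct=R64: ELSE → -72
acct=R70: ELSE → -378
acct=R91: balance >= 25755 OR country IN ('US', 'UK') → 403
acct=R98: balance >= 25755 OR country IN ('US', 'UK') → 332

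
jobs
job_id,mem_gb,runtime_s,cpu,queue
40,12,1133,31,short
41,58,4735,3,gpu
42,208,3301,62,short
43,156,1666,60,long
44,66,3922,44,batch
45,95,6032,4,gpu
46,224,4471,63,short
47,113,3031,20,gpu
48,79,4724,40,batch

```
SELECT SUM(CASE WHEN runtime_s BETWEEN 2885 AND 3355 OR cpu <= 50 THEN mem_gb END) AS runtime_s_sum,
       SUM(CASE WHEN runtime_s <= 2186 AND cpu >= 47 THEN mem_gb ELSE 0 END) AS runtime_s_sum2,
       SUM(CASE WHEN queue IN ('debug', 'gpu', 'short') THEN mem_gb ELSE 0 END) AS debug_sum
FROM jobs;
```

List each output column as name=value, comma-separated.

[runtime_s_sum: runtime_s BETWEEN 2885 AND 3355 OR cpu <= 50]
job_id=40: ✓ → 12
job_id=41: ✓ → 58
job_id=42: ✓ → 208
job_id=43: ✗
job_id=44: ✓ → 66
job_id=45: ✓ → 95
job_id=46: ✗
job_id=47: ✓ → 113
job_id=48: ✓ → 79
runtime_s_sum = 12 + 58 + 208 + 66 + 95 + 113 + 79 = 631
—
[runtime_s_sum2: runtime_s <= 2186 AND cpu >= 47]
job_id=40: ✗
job_id=41: ✗
job_id=42: ✗
job_id=43: ✓ → 156
job_id=44: ✗
job_id=45: ✗
job_id=46: ✗
job_id=47: ✗
job_id=48: ✗
runtime_s_sum2 = 156
—
[debug_sum: queue IN ('debug', 'gpu', 'short')]
job_id=40: ✓ → 12
job_id=41: ✓ → 58
job_id=42: ✓ → 208
job_id=43: ✗
job_id=44: ✗
job_id=45: ✓ → 95
job_id=46: ✓ → 224
job_id=47: ✓ → 113
job_id=48: ✗
debug_sum = 12 + 58 + 208 + 95 + 224 + 113 = 710

runtime_s_sum=631, runtime_s_sum2=156, debug_sum=710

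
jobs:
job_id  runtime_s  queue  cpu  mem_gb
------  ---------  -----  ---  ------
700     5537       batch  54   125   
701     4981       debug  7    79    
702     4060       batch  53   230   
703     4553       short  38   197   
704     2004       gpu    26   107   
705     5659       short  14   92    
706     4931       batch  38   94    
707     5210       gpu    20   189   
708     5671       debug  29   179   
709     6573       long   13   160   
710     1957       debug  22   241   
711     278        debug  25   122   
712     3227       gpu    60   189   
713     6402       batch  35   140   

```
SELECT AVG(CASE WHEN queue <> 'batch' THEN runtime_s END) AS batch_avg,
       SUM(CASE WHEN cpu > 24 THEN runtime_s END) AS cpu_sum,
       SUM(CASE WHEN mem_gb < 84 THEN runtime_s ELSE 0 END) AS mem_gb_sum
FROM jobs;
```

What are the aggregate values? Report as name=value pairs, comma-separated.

[batch_avg: queue <> 'batch']
job_id=700: ✗
job_id=701: ✓ → 4981
job_id=702: ✗
job_id=703: ✓ → 4553
job_id=704: ✓ → 2004
job_id=705: ✓ → 5659
job_id=706: ✗
job_id=707: ✓ → 5210
job_id=708: ✓ → 5671
job_id=709: ✓ → 6573
job_id=710: ✓ → 1957
job_id=711: ✓ → 278
job_id=712: ✓ → 3227
job_id=713: ✗
batch_avg = (4981 + 4553 + 2004 + 5659 + 5210 + 5671 + 6573 + 1957 + 278 + 3227) / 10 = 4011.3
—
[cpu_sum: cpu > 24]
job_id=700: ✓ → 5537
job_id=701: ✗
job_id=702: ✓ → 4060
job_id=703: ✓ → 4553
job_id=704: ✓ → 2004
job_id=705: ✗
job_id=706: ✓ → 4931
job_id=707: ✗
job_id=708: ✓ → 5671
job_id=709: ✗
job_id=710: ✗
job_id=711: ✓ → 278
job_id=712: ✓ → 3227
job_id=713: ✓ → 6402
cpu_sum = 5537 + 4060 + 4553 + 2004 + 4931 + 5671 + 278 + 3227 + 6402 = 36663
—
[mem_gb_sum: mem_gb < 84]
job_id=700: ✗
job_id=701: ✓ → 4981
job_id=702: ✗
job_id=703: ✗
job_id=704: ✗
job_id=705: ✗
job_id=706: ✗
job_id=707: ✗
job_id=708: ✗
job_id=709: ✗
job_id=710: ✗
job_id=711: ✗
job_id=712: ✗
job_id=713: ✗
mem_gb_sum = 4981

batch_avg=4011.3, cpu_sum=36663, mem_gb_sum=4981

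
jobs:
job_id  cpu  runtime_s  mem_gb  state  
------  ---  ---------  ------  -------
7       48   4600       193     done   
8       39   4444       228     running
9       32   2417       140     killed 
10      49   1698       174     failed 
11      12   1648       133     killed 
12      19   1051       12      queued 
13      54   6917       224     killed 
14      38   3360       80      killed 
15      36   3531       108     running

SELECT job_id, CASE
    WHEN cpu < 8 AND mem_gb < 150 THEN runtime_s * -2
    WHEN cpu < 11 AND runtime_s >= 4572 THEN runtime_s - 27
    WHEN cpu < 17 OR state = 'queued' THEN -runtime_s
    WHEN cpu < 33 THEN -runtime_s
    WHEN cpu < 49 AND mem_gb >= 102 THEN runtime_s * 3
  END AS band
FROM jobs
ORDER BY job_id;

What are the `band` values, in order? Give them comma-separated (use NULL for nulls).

13800, 13332, -2417, NULL, -1648, -1051, NULL, NULL, 10593

job_id=7: cpu < 49 AND mem_gb >= 102 → 13800
job_id=8: cpu < 49 AND mem_gb >= 102 → 13332
job_id=9: cpu < 33 → -2417
job_id=10: (no match → NULL) → NULL
job_id=11: cpu < 17 OR state = 'queued' → -1648
job_id=12: cpu < 17 OR state = 'queued' → -1051
job_id=13: (no match → NULL) → NULL
job_id=14: (no match → NULL) → NULL
job_id=15: cpu < 49 AND mem_gb >= 102 → 10593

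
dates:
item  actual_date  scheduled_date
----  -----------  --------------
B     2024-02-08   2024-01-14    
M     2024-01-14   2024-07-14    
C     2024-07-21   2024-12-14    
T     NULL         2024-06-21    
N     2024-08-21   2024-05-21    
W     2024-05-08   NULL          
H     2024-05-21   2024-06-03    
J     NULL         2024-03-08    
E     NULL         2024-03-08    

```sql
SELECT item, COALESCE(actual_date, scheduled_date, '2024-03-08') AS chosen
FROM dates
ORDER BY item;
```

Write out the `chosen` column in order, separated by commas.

2024-02-08, 2024-07-21, 2024-03-08, 2024-05-21, 2024-03-08, 2024-01-14, 2024-08-21, 2024-06-21, 2024-05-08

item=B: actual_date=2024-02-08 → 2024-02-08
item=C: actual_date=2024-07-21 → 2024-07-21
item=E: actual_date=NULL, scheduled_date=2024-03-08 → 2024-03-08
item=H: actual_date=2024-05-21 → 2024-05-21
item=J: actual_date=NULL, scheduled_date=2024-03-08 → 2024-03-08
item=M: actual_date=2024-01-14 → 2024-01-14
item=N: actual_date=2024-08-21 → 2024-08-21
item=T: actual_date=NULL, scheduled_date=2024-06-21 → 2024-06-21
item=W: actual_date=2024-05-08 → 2024-05-08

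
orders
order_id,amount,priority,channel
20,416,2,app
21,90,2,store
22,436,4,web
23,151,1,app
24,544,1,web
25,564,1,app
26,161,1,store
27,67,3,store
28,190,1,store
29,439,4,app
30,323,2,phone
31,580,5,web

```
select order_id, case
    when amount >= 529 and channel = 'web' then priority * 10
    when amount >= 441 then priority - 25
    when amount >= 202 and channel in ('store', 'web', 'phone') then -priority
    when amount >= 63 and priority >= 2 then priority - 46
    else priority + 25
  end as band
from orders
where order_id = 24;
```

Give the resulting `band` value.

10

order_id = 24: amount=544, priority=1, channel=web.
amount >= 529 and channel = 'web' → true → 10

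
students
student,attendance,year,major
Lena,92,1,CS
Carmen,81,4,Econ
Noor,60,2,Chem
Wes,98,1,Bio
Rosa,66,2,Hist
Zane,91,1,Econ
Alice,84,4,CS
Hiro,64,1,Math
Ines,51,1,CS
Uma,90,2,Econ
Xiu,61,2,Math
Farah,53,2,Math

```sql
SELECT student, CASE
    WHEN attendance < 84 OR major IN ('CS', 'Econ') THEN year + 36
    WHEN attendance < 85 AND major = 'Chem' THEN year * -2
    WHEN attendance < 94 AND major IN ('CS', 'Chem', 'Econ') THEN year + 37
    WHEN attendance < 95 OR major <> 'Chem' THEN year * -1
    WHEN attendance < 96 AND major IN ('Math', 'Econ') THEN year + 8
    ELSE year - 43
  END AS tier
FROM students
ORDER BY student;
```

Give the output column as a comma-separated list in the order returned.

40, 40, 38, 37, 37, 37, 38, 38, 38, -1, 38, 37

student=Alice: attendance < 84 OR major IN ('CS', 'Econ') → 40
student=Carmen: attendance < 84 OR major IN ('CS', 'Econ') → 40
student=Farah: attendance < 84 OR major IN ('CS', 'Econ') → 38
student=Hiro: attendance < 84 OR major IN ('CS', 'Econ') → 37
student=Ines: attendance < 84 OR major IN ('CS', 'Econ') → 37
student=Lena: attendance < 84 OR major IN ('CS', 'Econ') → 37
student=Noor: attendance < 84 OR major IN ('CS', 'Econ') → 38
student=Rosa: attendance < 84 OR major IN ('CS', 'Econ') → 38
student=Uma: attendance < 84 OR major IN ('CS', 'Econ') → 38
student=Wes: attendance < 95 OR major <> 'Chem' → -1
student=Xiu: attendance < 84 OR major IN ('CS', 'Econ') → 38
student=Zane: attendance < 84 OR major IN ('CS', 'Econ') → 37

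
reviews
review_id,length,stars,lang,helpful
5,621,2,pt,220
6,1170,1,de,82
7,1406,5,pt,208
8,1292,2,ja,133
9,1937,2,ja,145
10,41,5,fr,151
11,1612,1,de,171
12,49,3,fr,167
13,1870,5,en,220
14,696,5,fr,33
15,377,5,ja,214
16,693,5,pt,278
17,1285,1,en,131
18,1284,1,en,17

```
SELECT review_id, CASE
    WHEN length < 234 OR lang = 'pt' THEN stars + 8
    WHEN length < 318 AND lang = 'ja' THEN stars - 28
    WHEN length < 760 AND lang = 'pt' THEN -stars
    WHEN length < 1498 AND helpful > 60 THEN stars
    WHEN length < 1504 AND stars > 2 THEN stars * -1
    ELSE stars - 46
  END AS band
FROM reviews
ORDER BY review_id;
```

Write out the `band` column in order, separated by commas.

review_id=5: length < 234 OR lang = 'pt' → 10
review_id=6: length < 1498 AND helpful > 60 → 1
review_id=7: length < 234 OR lang = 'pt' → 13
review_id=8: length < 1498 AND helpful > 60 → 2
review_id=9: ELSE → -44
review_id=10: length < 234 OR lang = 'pt' → 13
review_id=11: ELSE → -45
review_id=12: length < 234 OR lang = 'pt' → 11
review_id=13: ELSE → -41
review_id=14: length < 1504 AND stars > 2 → -5
review_id=15: length < 1498 AND helpful > 60 → 5
review_id=16: length < 234 OR lang = 'pt' → 13
review_id=17: length < 1498 AND helpful > 60 → 1
review_id=18: ELSE → -45

10, 1, 13, 2, -44, 13, -45, 11, -41, -5, 5, 13, 1, -45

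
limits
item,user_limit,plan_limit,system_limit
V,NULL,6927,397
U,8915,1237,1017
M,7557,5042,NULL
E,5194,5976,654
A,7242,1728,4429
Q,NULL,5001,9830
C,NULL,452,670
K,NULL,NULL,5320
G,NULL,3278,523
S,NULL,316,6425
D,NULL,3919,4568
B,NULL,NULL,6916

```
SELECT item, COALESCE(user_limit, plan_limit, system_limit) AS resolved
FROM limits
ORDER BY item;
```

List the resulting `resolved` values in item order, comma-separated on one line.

item=A: user_limit=7242 → 7242
item=B: user_limit=NULL, plan_limit=NULL, system_limit=6916 → 6916
item=C: user_limit=NULL, plan_limit=452 → 452
item=D: user_limit=NULL, plan_limit=3919 → 3919
item=E: user_limit=5194 → 5194
item=G: user_limit=NULL, plan_limit=3278 → 3278
item=K: user_limit=NULL, plan_limit=NULL, system_limit=5320 → 5320
item=M: user_limit=7557 → 7557
item=Q: user_limit=NULL, plan_limit=5001 → 5001
item=S: user_limit=NULL, plan_limit=316 → 316
item=U: user_limit=8915 → 8915
item=V: user_limit=NULL, plan_limit=6927 → 6927

7242, 6916, 452, 3919, 5194, 3278, 5320, 7557, 5001, 316, 8915, 6927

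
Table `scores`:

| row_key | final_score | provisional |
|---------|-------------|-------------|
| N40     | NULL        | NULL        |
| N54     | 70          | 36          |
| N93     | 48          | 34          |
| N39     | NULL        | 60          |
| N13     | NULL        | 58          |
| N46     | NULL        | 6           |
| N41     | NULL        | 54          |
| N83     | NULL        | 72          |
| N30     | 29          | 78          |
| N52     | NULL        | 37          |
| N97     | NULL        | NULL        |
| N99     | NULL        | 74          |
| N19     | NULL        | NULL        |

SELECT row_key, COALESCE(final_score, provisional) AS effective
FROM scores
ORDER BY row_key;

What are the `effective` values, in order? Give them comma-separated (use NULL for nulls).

58, NULL, 29, 60, NULL, 54, 6, 37, 70, 72, 48, NULL, 74

row_key=N13: final_score=NULL, provisional=58 → 58
row_key=N19: final_score=NULL, provisional=NULL (all NULL) → NULL
row_key=N30: final_score=29 → 29
row_key=N39: final_score=NULL, provisional=60 → 60
row_key=N40: final_score=NULL, provisional=NULL (all NULL) → NULL
row_key=N41: final_score=NULL, provisional=54 → 54
row_key=N46: final_score=NULL, provisional=6 → 6
row_key=N52: final_score=NULL, provisional=37 → 37
row_key=N54: final_score=70 → 70
row_key=N83: final_score=NULL, provisional=72 → 72
row_key=N93: final_score=48 → 48
row_key=N97: final_score=NULL, provisional=NULL (all NULL) → NULL
row_key=N99: final_score=NULL, provisional=74 → 74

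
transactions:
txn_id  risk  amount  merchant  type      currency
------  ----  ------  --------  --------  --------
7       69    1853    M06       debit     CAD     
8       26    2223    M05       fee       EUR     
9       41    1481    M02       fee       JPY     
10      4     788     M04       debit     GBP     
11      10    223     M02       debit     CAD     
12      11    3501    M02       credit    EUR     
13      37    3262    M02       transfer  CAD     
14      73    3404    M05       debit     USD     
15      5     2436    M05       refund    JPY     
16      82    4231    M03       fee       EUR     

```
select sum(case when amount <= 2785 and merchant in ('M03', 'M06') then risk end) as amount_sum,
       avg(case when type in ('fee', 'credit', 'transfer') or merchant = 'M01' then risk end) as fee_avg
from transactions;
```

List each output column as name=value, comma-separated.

[amount_sum: amount <= 2785 and merchant in ('M03', 'M06')]
txn_id=7: ✓ → 69
txn_id=8: ✗
txn_id=9: ✗
txn_id=10: ✗
txn_id=11: ✗
txn_id=12: ✗
txn_id=13: ✗
txn_id=14: ✗
txn_id=15: ✗
txn_id=16: ✗
amount_sum = 69
—
[fee_avg: type in ('fee', 'credit', 'transfer') or merchant = 'M01']
txn_id=7: ✗
txn_id=8: ✓ → 26
txn_id=9: ✓ → 41
txn_id=10: ✗
txn_id=11: ✗
txn_id=12: ✓ → 11
txn_id=13: ✓ → 37
txn_id=14: ✗
txn_id=15: ✗
txn_id=16: ✓ → 82
fee_avg = (26 + 41 + 11 + 37 + 82) / 5 = 39.4

amount_sum=69, fee_avg=39.4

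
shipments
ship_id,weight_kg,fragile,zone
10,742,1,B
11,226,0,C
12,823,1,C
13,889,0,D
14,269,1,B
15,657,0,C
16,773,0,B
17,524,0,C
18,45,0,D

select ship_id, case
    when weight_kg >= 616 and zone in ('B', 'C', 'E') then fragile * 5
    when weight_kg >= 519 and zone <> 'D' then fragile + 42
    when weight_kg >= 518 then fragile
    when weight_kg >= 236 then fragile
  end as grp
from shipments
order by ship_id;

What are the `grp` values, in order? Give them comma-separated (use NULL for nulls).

ship_id=10: weight_kg >= 616 and zone in ('B', 'C', 'E') → 5
ship_id=11: (no match → NULL) → NULL
ship_id=12: weight_kg >= 616 and zone in ('B', 'C', 'E') → 5
ship_id=13: weight_kg >= 518 → 0
ship_id=14: weight_kg >= 236 → 1
ship_id=15: weight_kg >= 616 and zone in ('B', 'C', 'E') → 0
ship_id=16: weight_kg >= 616 and zone in ('B', 'C', 'E') → 0
ship_id=17: weight_kg >= 519 and zone <> 'D' → 42
ship_id=18: (no match → NULL) → NULL

5, NULL, 5, 0, 1, 0, 0, 42, NULL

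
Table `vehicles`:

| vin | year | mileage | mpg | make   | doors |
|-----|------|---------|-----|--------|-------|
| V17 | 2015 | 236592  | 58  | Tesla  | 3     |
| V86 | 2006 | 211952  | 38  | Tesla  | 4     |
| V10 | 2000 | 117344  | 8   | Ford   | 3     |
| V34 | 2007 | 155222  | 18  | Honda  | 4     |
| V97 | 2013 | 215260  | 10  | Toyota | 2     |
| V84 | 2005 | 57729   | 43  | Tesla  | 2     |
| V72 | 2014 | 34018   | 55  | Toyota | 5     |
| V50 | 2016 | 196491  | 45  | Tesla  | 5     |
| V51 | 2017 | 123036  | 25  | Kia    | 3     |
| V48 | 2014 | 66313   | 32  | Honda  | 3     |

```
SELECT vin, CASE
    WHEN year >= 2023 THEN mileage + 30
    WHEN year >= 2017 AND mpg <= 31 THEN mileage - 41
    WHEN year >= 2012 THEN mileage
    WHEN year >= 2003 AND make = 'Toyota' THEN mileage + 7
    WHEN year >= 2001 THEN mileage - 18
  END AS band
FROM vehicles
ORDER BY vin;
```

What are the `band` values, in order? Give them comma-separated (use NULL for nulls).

NULL, 236592, 155204, 66313, 196491, 122995, 34018, 57711, 211934, 215260

vin=V10: (no match → NULL) → NULL
vin=V17: year >= 2012 → 236592
vin=V34: year >= 2001 → 155204
vin=V48: year >= 2012 → 66313
vin=V50: year >= 2012 → 196491
vin=V51: year >= 2017 AND mpg <= 31 → 122995
vin=V72: year >= 2012 → 34018
vin=V84: year >= 2001 → 57711
vin=V86: year >= 2001 → 211934
vin=V97: year >= 2012 → 215260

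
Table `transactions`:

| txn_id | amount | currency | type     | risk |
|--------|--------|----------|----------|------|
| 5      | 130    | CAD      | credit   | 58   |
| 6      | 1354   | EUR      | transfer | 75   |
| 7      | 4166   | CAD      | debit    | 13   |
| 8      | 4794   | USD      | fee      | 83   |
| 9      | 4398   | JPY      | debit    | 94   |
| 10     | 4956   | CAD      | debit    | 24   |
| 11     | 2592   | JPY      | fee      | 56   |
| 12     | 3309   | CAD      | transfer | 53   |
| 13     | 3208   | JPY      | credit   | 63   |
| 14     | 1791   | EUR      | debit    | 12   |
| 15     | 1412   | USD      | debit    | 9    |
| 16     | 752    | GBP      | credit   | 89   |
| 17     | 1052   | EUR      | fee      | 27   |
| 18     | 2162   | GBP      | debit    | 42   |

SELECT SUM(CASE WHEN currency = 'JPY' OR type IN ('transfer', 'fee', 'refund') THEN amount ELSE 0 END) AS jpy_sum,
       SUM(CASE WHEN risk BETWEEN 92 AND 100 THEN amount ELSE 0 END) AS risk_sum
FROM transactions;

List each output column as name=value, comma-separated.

[jpy_sum: currency = 'JPY' OR type IN ('transfer', 'fee', 'refund')]
txn_id=5: ✗
txn_id=6: ✓ → 1354
txn_id=7: ✗
txn_id=8: ✓ → 4794
txn_id=9: ✓ → 4398
txn_id=10: ✗
txn_id=11: ✓ → 2592
txn_id=12: ✓ → 3309
txn_id=13: ✓ → 3208
txn_id=14: ✗
txn_id=15: ✗
txn_id=16: ✗
txn_id=17: ✓ → 1052
txn_id=18: ✗
jpy_sum = 1354 + 4794 + 4398 + 2592 + 3309 + 3208 + 1052 = 20707
—
[risk_sum: risk BETWEEN 92 AND 100]
txn_id=5: ✗
txn_id=6: ✗
txn_id=7: ✗
txn_id=8: ✗
txn_id=9: ✓ → 4398
txn_id=10: ✗
txn_id=11: ✗
txn_id=12: ✗
txn_id=13: ✗
txn_id=14: ✗
txn_id=15: ✗
txn_id=16: ✗
txn_id=17: ✗
txn_id=18: ✗
risk_sum = 4398

jpy_sum=20707, risk_sum=4398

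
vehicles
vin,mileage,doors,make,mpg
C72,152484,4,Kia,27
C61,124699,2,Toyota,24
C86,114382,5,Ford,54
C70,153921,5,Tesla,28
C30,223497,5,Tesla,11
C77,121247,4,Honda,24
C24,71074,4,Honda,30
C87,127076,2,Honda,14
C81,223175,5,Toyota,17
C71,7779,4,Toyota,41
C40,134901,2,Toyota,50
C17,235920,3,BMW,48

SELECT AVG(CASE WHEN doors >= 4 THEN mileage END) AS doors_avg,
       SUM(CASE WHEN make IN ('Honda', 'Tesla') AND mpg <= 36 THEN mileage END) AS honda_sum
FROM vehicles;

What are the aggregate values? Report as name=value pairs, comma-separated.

[doors_avg: doors >= 4]
vin=C72: ✓ → 152484
vin=C61: ✗
vin=C86: ✓ → 114382
vin=C70: ✓ → 153921
vin=C30: ✓ → 223497
vin=C77: ✓ → 121247
vin=C24: ✓ → 71074
vin=C87: ✗
vin=C81: ✓ → 223175
vin=C71: ✓ → 7779
vin=C40: ✗
vin=C17: ✗
doors_avg = (152484 + 114382 + 153921 + 223497 + 121247 + 71074 + 223175 + 7779) / 8 = 133444.875
—
[honda_sum: make IN ('Honda', 'Tesla') AND mpg <= 36]
vin=C72: ✗
vin=C61: ✗
vin=C86: ✗
vin=C70: ✓ → 153921
vin=C30: ✓ → 223497
vin=C77: ✓ → 121247
vin=C24: ✓ → 71074
vin=C87: ✓ → 127076
vin=C81: ✗
vin=C71: ✗
vin=C40: ✗
vin=C17: ✗
honda_sum = 153921 + 223497 + 121247 + 71074 + 127076 = 696815

doors_avg=133444.875, honda_sum=696815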